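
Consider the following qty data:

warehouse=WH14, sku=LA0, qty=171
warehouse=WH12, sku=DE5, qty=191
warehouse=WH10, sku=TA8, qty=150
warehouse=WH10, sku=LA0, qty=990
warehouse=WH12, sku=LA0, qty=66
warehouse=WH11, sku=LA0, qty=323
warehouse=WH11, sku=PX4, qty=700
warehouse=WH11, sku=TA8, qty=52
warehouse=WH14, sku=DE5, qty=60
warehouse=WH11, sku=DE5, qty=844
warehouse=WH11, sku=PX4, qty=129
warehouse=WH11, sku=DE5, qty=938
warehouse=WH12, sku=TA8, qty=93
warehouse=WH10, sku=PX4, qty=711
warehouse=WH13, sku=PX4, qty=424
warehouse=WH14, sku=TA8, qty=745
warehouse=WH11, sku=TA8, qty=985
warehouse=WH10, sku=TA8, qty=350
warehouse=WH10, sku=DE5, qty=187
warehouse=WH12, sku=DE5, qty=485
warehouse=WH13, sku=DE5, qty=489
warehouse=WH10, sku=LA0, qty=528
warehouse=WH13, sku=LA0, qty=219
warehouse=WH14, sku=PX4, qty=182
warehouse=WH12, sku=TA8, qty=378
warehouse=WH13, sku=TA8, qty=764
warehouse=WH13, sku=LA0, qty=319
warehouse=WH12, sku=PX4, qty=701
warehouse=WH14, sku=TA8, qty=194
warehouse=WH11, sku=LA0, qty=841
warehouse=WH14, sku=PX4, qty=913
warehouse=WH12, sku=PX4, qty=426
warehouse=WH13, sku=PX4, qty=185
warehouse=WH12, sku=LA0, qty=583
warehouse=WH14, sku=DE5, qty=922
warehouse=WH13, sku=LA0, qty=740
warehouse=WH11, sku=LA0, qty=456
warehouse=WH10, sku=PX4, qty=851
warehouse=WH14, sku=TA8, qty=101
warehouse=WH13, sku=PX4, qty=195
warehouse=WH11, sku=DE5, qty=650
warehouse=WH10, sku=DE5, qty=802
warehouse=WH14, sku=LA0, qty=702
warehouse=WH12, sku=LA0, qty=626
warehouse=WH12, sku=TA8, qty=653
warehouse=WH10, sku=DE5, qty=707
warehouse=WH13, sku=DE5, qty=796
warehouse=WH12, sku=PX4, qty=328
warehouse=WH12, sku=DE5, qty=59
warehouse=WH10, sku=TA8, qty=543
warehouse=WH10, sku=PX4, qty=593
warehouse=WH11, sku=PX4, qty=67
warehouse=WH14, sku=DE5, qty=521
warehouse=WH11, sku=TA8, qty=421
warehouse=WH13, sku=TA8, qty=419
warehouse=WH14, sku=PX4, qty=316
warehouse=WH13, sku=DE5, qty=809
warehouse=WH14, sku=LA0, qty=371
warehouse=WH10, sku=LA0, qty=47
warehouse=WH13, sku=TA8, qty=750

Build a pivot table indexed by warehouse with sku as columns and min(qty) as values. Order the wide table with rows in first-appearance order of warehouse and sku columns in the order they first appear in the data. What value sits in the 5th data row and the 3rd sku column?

With rows in first-appearance order of warehouse, row 5 is warehouse=WH13. sku columns in first-appearance order: LA0, DE5, TA8, PX4; column 3 is TA8.
Long rows with warehouse=WH13, sku=TA8: min(764, 419, 750) = 419.

419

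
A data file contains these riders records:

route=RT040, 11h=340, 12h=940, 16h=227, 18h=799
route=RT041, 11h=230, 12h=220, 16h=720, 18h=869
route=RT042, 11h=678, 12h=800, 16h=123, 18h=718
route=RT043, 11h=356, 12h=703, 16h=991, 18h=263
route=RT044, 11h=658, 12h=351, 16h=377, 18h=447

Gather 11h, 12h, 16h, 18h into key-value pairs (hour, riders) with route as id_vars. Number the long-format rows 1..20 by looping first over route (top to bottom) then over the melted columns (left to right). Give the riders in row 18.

351

20 rows total (5 × 4). Row 18: index ⌊(18-1)/4⌋ = 4 into route → RT044; (18-1) mod 4 = 1 into the melted columns → 12h.
So row 18 is (RT044, 12h, 351); riders = 351.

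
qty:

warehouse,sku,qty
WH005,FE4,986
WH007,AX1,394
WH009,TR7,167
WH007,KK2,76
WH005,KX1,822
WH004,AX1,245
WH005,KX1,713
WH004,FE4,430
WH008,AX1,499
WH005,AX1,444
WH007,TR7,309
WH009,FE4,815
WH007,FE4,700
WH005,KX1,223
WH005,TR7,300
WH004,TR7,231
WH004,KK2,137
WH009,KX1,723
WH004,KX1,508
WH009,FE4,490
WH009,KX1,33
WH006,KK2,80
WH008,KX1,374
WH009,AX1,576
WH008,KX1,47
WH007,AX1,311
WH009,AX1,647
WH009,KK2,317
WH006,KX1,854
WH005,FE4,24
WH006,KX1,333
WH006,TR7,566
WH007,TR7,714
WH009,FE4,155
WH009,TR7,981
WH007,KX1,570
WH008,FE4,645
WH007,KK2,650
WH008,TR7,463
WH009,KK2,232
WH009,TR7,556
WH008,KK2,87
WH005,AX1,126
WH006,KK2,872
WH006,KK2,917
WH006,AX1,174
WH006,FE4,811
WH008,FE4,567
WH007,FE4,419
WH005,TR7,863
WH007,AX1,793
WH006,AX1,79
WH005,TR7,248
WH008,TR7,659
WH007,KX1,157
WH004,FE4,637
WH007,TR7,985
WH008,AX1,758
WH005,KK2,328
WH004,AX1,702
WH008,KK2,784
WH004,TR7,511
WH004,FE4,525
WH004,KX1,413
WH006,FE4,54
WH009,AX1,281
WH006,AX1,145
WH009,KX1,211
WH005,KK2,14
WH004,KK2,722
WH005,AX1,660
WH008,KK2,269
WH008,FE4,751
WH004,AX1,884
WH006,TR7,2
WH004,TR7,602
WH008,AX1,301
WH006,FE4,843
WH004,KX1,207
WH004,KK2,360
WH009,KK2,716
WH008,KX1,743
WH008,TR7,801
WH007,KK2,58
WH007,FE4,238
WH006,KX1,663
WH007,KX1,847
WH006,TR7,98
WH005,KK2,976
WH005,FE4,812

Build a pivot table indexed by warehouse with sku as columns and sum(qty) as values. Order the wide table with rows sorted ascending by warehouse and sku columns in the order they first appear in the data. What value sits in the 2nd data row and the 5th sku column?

With rows sorted ascending by warehouse, row 2 is warehouse=WH005. sku columns in first-appearance order: FE4, AX1, TR7, KK2, KX1; column 5 is KX1.
Long rows with warehouse=WH005, sku=KX1: 822 + 713 + 223 = 1758.

1758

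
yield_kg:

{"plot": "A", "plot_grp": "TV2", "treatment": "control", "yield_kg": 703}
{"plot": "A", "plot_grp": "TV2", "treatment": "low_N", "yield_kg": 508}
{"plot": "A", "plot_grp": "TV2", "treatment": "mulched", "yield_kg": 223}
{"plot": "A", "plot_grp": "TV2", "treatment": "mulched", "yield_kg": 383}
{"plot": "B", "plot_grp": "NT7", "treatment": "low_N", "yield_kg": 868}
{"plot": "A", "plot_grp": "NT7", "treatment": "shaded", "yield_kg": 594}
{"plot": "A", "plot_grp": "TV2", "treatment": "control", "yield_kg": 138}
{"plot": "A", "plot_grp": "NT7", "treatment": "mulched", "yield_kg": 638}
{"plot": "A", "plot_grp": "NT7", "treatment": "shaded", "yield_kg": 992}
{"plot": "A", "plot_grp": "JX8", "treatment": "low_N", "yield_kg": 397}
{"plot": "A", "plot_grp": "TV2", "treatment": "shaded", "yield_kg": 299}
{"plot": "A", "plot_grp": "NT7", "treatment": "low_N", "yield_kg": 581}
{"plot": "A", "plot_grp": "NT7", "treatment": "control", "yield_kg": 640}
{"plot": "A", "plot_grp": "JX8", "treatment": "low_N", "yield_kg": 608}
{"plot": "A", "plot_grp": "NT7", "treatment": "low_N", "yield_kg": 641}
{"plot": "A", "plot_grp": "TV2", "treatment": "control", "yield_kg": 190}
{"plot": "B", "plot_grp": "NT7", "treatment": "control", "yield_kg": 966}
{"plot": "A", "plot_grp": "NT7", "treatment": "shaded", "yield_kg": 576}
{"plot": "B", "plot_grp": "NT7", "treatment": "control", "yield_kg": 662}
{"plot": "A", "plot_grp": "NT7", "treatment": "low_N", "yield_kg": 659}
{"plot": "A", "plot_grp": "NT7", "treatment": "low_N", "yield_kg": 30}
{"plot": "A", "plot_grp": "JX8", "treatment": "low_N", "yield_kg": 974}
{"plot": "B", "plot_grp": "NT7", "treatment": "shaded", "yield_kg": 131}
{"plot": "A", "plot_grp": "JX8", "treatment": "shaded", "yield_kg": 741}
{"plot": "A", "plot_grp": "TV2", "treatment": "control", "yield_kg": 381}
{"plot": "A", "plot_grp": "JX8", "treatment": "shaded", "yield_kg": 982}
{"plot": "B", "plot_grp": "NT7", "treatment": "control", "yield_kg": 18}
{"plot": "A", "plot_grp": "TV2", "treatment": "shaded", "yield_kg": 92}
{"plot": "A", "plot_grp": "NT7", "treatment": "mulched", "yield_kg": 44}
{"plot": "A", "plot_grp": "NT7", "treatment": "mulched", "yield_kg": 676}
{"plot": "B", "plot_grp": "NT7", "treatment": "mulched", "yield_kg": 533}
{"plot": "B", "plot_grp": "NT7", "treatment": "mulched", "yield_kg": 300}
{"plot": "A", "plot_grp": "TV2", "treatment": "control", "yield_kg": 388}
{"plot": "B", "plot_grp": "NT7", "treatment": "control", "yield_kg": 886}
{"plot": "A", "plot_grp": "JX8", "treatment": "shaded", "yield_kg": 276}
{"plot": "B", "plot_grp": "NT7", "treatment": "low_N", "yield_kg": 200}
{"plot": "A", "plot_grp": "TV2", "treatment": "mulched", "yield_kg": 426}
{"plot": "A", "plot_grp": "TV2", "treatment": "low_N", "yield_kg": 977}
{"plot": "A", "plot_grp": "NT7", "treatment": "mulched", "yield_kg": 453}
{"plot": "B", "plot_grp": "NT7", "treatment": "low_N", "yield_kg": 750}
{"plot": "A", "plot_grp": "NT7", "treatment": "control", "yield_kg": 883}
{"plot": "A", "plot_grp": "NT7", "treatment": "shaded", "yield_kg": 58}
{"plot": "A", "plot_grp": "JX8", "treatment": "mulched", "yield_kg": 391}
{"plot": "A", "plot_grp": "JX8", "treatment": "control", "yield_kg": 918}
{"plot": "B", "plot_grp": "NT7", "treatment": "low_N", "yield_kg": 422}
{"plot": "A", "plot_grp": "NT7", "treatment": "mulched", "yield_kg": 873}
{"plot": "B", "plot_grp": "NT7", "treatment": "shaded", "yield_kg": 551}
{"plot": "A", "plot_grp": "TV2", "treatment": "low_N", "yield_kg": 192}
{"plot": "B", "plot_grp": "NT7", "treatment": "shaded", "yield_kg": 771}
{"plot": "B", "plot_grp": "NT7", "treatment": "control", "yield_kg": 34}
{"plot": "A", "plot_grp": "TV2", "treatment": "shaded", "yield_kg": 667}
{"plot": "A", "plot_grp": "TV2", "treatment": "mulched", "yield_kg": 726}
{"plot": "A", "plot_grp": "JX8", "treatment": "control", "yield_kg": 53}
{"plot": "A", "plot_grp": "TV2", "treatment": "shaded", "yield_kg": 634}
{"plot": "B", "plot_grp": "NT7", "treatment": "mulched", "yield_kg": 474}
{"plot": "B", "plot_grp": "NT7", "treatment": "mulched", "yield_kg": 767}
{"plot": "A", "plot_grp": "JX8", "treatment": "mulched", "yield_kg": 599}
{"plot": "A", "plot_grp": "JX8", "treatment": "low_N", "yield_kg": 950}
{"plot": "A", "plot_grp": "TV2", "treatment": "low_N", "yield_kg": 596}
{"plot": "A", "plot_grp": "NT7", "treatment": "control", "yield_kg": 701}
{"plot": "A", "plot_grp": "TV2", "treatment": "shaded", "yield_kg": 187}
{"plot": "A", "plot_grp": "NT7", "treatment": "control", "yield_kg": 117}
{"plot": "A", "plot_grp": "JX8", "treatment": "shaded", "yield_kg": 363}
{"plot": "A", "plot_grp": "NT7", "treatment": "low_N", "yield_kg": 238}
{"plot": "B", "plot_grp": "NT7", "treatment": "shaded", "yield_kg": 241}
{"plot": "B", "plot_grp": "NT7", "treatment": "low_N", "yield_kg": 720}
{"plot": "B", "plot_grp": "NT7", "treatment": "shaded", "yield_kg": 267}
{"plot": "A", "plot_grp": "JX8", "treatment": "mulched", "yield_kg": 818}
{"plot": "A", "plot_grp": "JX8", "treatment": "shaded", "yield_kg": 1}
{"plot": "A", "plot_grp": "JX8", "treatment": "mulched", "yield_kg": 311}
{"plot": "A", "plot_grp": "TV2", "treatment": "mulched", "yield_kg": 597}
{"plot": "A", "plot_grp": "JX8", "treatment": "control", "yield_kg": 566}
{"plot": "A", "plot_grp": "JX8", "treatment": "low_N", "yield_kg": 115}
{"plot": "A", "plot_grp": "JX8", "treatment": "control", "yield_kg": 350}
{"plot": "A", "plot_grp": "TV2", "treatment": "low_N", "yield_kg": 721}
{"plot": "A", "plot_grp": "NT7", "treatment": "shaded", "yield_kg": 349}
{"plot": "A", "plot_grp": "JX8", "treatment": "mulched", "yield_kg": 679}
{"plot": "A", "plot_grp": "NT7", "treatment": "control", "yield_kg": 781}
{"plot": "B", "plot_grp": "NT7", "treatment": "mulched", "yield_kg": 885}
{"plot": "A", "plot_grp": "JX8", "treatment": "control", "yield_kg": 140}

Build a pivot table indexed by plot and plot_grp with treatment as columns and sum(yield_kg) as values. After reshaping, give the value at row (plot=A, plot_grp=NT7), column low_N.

Rows with plot=A, plot_grp=NT7 and treatment=low_N: yield_kg values are 581, 641, 659, 30, 238.
581 + 641 + 659 + 30 + 238 = 2149.

2149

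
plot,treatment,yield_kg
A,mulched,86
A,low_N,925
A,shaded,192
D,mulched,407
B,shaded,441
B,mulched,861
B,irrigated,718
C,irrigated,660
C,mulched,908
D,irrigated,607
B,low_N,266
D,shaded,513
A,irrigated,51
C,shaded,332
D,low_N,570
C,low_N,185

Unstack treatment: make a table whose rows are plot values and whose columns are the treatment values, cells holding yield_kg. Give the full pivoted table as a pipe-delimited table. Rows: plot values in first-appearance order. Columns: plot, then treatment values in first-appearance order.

Columns: plot plus the 4 distinct treatment values (mulched, low_N, shaded, irrigated).
For example, row A column mulched takes yield_kg=86 from the long row (A, mulched).

| plot | mulched | low_N | shaded | irrigated |
| A | 86 | 925 | 192 | 51 |
| D | 407 | 570 | 513 | 607 |
| B | 861 | 266 | 441 | 718 |
| C | 908 | 185 | 332 | 660 |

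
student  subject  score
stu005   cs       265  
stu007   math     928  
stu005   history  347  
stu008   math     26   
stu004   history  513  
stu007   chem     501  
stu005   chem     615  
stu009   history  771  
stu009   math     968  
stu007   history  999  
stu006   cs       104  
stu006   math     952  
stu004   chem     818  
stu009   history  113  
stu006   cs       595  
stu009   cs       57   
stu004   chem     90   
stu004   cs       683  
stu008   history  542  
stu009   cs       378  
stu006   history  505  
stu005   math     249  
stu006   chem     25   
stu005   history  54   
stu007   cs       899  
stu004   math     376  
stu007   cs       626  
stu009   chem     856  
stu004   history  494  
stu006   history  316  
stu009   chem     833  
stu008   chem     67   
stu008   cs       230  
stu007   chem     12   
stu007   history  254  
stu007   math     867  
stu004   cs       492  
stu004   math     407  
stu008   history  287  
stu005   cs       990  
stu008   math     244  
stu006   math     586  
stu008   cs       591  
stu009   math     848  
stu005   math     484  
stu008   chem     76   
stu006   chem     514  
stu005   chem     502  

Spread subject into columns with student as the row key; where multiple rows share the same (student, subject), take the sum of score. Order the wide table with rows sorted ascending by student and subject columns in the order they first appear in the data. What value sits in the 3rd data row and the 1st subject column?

With rows sorted ascending by student, row 3 is student=stu006. subject columns in first-appearance order: cs, math, history, chem; column 1 is cs.
Long rows with student=stu006, subject=cs: 104 + 595 = 699.

699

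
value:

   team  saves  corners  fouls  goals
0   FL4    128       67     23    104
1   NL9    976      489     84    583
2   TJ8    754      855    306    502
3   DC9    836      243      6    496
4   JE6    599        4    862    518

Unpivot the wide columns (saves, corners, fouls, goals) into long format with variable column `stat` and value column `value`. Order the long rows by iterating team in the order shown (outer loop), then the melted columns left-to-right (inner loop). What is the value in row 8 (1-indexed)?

583

20 rows total (5 × 4). Row 8: index ⌊(8-1)/4⌋ = 1 into team → NL9; (8-1) mod 4 = 3 into the melted columns → goals.
So row 8 is (NL9, goals, 583); value = 583.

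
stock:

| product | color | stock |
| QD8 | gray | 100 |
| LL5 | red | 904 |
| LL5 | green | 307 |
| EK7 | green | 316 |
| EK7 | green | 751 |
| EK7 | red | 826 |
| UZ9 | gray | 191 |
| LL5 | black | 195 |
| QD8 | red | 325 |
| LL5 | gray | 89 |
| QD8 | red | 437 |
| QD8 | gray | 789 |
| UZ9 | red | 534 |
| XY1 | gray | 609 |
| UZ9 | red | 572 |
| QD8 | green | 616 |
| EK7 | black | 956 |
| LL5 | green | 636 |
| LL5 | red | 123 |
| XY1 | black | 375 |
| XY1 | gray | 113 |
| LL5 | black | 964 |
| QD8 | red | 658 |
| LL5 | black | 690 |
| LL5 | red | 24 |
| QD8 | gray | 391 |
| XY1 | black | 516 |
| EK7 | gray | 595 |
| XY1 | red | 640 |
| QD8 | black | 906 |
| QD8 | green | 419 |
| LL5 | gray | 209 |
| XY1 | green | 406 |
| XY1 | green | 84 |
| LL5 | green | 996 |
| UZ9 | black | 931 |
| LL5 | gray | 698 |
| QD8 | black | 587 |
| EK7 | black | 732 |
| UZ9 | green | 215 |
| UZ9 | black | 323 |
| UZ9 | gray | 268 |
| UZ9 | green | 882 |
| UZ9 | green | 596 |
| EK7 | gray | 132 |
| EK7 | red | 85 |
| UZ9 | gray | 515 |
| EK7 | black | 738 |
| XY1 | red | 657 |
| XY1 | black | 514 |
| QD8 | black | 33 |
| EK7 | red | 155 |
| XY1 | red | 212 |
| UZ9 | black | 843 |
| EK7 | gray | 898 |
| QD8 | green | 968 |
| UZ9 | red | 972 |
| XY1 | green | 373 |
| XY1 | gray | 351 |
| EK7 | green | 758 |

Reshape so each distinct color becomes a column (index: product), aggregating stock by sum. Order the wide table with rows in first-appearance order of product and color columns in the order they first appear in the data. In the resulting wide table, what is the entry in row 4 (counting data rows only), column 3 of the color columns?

1693

With rows in first-appearance order of product, row 4 is product=UZ9. color columns in first-appearance order: gray, red, green, black; column 3 is green.
Long rows with product=UZ9, color=green: 215 + 882 + 596 = 1693.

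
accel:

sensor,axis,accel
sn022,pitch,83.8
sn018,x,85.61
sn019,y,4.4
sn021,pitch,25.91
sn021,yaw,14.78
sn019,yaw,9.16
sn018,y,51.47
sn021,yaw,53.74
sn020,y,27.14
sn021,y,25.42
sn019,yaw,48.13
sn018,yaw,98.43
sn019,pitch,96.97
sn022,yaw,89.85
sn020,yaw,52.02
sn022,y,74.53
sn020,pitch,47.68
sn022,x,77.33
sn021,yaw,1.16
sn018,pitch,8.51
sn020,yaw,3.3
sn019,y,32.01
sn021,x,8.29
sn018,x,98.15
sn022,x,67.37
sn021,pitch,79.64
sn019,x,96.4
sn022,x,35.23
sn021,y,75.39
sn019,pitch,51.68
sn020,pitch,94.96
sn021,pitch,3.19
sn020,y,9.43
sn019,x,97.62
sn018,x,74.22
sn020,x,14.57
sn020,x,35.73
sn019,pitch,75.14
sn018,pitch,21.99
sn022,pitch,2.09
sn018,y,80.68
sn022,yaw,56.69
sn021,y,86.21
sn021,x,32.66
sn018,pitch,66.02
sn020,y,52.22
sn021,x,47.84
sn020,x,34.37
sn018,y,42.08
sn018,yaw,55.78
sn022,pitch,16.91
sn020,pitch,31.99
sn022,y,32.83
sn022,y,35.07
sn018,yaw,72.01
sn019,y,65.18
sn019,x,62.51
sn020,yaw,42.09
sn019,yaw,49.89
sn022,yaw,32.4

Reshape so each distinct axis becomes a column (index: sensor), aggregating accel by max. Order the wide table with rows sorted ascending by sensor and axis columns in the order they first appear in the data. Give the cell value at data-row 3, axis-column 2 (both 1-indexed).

With rows sorted ascending by sensor, row 3 is sensor=sn020. axis columns in first-appearance order: pitch, x, y, yaw; column 2 is x.
Long rows with sensor=sn020, axis=x: max(14.57, 35.73, 34.37) = 35.73.

35.73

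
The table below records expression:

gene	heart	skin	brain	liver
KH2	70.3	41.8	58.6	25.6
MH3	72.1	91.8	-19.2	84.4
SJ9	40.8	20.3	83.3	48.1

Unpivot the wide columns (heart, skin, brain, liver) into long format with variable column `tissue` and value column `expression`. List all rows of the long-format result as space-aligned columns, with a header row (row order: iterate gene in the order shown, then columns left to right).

gene  tissue  expression
KH2   heart   70.3      
KH2   skin    41.8      
KH2   brain   58.6      
KH2   liver   25.6      
MH3   heart   72.1      
MH3   skin    91.8      
MH3   brain   -19.2     
MH3   liver   84.4      
SJ9   heart   40.8      
SJ9   skin    20.3      
SJ9   brain   83.3      
SJ9   liver   48.1      

Each (gene, column) pair becomes one row: 3 × 4 = 12 rows.
For example, (KH2, heart) → expression=70.3.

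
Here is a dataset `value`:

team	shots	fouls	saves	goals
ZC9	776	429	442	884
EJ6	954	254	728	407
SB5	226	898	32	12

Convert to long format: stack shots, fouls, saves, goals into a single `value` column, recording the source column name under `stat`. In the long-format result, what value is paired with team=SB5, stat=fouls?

Unpivoting turns each (team, wide-column) pair into one long row.
The wide cell at row SB5, column fouls holds 898, so the long row (SB5, fouls) has value=898.

898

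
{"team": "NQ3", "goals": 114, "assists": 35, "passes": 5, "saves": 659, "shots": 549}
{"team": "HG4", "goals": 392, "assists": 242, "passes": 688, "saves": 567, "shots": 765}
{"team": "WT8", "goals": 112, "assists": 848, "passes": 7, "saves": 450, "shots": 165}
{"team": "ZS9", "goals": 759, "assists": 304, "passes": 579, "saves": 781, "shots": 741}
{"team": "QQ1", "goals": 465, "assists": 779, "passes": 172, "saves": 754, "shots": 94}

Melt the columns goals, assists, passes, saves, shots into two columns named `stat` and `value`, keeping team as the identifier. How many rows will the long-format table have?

25

5 team values × 5 melted columns = 25 rows.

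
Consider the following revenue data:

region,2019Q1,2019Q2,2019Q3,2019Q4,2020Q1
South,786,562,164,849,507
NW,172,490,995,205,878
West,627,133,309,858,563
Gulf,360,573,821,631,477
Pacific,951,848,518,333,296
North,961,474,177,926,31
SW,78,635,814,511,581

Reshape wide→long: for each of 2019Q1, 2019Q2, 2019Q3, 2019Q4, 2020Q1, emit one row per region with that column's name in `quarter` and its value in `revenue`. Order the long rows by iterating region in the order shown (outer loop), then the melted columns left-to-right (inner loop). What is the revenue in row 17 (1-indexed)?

573

35 rows total (7 × 5). Row 17: index ⌊(17-1)/5⌋ = 3 into region → Gulf; (17-1) mod 5 = 1 into the melted columns → 2019Q2.
So row 17 is (Gulf, 2019Q2, 573); revenue = 573.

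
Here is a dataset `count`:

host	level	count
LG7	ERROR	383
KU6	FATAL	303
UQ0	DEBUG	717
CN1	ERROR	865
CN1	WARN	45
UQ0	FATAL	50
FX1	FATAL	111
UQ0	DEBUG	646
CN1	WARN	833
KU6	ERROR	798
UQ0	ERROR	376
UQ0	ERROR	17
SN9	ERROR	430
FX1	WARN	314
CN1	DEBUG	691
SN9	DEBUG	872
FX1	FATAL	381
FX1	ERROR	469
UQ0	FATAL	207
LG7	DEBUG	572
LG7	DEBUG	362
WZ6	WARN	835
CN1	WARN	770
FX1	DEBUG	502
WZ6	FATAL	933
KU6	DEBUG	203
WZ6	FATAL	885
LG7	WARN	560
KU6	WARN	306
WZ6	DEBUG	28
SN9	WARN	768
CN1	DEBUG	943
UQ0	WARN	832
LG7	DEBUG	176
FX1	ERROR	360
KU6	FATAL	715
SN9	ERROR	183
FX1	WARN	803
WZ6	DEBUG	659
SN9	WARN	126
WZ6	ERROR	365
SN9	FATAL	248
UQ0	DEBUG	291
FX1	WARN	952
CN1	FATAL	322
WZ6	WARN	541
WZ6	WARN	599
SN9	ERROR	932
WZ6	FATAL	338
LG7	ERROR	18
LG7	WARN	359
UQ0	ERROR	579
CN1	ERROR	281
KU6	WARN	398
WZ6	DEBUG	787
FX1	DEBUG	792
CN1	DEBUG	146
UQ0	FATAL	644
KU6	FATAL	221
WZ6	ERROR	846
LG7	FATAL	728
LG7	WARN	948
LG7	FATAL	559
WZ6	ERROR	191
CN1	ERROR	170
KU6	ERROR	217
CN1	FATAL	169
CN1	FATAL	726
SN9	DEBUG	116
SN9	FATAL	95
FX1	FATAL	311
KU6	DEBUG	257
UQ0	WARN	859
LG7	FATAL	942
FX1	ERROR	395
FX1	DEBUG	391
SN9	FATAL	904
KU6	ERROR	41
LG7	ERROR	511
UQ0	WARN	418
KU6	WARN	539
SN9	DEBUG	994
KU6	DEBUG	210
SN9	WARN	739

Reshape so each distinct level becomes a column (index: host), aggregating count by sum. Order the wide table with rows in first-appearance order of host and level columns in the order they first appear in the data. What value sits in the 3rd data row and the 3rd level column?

With rows in first-appearance order of host, row 3 is host=UQ0. level columns in first-appearance order: ERROR, FATAL, DEBUG, WARN; column 3 is DEBUG.
Long rows with host=UQ0, level=DEBUG: 717 + 646 + 291 = 1654.

1654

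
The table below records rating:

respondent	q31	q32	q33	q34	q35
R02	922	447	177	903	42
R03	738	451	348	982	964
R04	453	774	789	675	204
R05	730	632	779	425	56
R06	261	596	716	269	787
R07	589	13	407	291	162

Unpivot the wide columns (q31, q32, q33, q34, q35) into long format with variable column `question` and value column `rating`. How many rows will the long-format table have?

30

6 respondent values × 5 melted columns = 30 rows.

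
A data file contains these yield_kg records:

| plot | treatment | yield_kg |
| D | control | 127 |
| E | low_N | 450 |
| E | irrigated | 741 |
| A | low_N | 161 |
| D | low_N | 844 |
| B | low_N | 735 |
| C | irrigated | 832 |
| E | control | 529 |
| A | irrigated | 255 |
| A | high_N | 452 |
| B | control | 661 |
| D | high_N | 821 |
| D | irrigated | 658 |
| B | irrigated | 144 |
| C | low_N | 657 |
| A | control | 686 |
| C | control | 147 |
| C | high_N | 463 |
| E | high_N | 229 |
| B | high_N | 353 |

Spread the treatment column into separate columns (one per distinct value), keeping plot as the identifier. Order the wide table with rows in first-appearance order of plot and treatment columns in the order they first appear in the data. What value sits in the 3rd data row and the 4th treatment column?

452

With rows in first-appearance order of plot, row 3 is plot=A. treatment columns in first-appearance order: control, low_N, irrigated, high_N; column 4 is high_N.
Long rows with plot=A, treatment=high_N: yield_kg = 452.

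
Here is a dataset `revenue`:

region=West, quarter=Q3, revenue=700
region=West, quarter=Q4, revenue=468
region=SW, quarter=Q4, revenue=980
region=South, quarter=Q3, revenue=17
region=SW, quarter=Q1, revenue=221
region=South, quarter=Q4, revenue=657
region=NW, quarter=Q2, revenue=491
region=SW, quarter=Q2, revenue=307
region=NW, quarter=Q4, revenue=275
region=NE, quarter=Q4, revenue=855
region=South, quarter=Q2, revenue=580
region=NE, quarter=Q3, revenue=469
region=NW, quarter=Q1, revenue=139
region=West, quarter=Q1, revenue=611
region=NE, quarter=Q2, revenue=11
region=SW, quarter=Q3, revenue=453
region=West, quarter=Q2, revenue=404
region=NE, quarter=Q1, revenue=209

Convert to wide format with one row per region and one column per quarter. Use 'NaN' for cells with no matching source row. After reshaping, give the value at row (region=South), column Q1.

NaN

No long-format row has region=South and quarter=Q1, so the cell is NaN.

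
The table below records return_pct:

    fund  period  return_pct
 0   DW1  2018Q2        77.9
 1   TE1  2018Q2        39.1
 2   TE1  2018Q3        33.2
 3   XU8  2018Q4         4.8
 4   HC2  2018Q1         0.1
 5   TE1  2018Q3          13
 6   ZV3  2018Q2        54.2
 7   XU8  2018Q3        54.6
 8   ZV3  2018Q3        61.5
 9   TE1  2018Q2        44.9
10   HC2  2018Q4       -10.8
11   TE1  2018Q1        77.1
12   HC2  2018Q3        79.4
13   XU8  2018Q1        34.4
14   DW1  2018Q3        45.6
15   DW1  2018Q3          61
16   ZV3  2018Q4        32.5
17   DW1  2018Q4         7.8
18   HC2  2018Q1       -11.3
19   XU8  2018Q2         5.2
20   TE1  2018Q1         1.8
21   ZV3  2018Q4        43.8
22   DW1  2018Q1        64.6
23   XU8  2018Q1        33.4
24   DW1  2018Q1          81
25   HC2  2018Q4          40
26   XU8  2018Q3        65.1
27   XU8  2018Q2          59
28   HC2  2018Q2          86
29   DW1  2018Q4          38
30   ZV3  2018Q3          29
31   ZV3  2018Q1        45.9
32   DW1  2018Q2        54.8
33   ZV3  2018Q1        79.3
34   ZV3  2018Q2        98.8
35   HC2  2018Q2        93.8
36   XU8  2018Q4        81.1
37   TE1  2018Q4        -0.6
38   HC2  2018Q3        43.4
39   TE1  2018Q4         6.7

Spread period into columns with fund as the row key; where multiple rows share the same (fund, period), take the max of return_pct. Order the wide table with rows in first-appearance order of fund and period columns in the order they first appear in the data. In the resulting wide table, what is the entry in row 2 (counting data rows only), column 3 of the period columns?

6.7

With rows in first-appearance order of fund, row 2 is fund=TE1. period columns in first-appearance order: 2018Q2, 2018Q3, 2018Q4, 2018Q1; column 3 is 2018Q4.
Long rows with fund=TE1, period=2018Q4: max(-0.6, 6.7) = 6.7.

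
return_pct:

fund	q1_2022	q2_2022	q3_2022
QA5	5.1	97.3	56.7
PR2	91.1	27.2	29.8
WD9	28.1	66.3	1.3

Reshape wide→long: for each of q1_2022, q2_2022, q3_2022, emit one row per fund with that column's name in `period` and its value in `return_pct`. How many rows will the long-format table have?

9

3 fund values × 3 melted columns = 9 rows.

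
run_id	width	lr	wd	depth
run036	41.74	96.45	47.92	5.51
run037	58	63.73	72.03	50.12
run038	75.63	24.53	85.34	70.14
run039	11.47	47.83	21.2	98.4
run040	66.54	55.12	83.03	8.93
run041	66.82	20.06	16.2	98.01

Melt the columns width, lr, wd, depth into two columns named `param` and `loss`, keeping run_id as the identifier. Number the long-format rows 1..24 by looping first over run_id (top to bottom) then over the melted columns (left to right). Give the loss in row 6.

24 rows total (6 × 4). Row 6: index ⌊(6-1)/4⌋ = 1 into run_id → run037; (6-1) mod 4 = 1 into the melted columns → lr.
So row 6 is (run037, lr, 63.73); loss = 63.73.

63.73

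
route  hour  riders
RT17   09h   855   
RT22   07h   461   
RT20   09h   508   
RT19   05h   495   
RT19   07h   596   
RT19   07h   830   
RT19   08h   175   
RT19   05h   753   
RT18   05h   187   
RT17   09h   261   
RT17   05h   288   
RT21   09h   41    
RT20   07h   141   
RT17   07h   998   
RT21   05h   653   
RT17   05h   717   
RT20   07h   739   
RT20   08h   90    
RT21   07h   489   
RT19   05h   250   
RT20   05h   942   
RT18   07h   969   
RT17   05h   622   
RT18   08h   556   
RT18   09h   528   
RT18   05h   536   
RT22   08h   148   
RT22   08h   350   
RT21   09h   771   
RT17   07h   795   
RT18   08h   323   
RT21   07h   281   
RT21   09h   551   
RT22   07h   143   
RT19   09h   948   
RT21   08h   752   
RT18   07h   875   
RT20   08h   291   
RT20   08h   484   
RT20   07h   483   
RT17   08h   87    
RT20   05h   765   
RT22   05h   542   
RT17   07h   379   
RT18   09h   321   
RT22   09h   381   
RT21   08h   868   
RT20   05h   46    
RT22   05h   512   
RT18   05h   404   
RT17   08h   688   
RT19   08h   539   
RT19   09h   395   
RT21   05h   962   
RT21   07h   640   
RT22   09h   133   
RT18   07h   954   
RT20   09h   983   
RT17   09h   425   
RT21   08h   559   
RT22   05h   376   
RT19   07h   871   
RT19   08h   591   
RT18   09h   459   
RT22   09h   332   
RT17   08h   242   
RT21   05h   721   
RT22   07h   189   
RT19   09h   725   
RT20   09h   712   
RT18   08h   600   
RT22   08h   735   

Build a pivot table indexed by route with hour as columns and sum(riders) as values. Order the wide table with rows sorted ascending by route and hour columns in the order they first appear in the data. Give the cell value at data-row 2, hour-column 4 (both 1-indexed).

1479

With rows sorted ascending by route, row 2 is route=RT18. hour columns in first-appearance order: 09h, 07h, 05h, 08h; column 4 is 08h.
Long rows with route=RT18, hour=08h: 556 + 323 + 600 = 1479.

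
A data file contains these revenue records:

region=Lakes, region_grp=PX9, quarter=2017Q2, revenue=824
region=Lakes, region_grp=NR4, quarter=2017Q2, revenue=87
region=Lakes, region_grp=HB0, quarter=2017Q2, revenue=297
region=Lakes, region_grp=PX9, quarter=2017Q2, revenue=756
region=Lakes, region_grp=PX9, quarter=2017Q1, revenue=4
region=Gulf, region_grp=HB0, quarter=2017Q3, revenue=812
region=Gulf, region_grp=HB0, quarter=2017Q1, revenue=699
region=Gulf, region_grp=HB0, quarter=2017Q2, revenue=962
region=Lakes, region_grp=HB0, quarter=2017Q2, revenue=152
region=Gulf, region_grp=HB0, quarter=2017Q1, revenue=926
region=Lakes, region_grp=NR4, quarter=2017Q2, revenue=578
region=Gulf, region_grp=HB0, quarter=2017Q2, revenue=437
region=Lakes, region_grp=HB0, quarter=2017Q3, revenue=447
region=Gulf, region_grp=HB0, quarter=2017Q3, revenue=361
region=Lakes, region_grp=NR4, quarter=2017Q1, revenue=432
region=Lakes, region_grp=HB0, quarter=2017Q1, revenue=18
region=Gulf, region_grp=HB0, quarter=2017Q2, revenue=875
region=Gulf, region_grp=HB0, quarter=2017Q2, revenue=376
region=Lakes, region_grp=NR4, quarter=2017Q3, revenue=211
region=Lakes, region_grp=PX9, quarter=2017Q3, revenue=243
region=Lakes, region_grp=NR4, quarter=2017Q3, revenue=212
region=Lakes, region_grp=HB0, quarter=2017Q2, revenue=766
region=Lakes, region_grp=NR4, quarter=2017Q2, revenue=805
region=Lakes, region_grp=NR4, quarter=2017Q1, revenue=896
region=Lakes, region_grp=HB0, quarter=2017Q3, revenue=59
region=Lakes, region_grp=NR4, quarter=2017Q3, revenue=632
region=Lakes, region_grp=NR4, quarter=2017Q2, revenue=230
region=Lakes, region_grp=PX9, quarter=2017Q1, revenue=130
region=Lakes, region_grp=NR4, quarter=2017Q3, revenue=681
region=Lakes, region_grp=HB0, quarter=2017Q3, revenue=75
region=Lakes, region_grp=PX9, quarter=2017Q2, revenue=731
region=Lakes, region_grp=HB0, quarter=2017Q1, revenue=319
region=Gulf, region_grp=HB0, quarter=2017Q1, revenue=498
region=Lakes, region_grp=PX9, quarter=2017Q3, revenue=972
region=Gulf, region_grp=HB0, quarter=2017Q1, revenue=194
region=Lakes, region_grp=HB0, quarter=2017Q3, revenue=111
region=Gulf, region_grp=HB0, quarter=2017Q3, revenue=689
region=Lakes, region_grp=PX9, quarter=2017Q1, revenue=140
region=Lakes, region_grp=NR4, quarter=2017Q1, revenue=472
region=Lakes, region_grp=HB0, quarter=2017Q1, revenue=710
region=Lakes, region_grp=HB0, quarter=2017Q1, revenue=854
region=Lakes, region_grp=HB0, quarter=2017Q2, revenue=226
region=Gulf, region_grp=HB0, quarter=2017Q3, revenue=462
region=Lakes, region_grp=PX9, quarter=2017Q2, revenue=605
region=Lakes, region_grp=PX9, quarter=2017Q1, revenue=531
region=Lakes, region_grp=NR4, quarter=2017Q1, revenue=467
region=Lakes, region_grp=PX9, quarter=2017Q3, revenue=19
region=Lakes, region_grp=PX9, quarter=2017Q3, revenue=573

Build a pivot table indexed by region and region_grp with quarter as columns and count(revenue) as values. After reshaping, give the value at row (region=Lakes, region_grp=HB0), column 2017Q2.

4

Rows with region=Lakes, region_grp=HB0 and quarter=2017Q2: revenue values are 297, 152, 766, 226.
4 rows match — count = 4.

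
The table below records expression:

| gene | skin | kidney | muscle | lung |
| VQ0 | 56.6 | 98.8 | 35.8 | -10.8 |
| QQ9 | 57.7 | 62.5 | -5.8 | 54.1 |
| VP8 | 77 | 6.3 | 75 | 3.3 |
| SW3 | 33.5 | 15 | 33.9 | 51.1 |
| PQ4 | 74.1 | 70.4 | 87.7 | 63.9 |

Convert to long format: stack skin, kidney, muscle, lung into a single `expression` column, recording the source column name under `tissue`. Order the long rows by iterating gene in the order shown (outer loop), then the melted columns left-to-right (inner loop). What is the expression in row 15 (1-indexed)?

33.9

20 rows total (5 × 4). Row 15: index ⌊(15-1)/4⌋ = 3 into gene → SW3; (15-1) mod 4 = 2 into the melted columns → muscle.
So row 15 is (SW3, muscle, 33.9); expression = 33.9.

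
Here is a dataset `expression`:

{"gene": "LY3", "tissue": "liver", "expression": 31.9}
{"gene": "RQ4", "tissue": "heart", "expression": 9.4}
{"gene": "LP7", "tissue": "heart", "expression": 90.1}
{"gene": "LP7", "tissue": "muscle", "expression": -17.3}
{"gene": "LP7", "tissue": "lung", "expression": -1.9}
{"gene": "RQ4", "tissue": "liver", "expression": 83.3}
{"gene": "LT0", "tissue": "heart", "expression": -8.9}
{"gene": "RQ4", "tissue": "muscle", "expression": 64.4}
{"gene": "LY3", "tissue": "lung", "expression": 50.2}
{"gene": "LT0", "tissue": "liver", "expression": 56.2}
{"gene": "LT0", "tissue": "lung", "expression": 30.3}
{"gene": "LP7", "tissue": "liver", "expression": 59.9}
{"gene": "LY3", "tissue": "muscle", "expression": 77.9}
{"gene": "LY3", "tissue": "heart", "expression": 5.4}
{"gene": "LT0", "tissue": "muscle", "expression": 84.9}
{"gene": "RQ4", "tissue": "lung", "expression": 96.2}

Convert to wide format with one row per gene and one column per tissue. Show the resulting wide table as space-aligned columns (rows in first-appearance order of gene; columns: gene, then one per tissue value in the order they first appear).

Columns: gene plus the 4 distinct tissue values (liver, heart, muscle, lung).
For example, row LY3 column liver takes expression=31.9 from the long row (LY3, liver).

gene  liver  heart  muscle  lung
LY3   31.9   5.4    77.9    50.2
RQ4   83.3   9.4    64.4    96.2
LP7   59.9   90.1   -17.3   -1.9
LT0   56.2   -8.9   84.9    30.3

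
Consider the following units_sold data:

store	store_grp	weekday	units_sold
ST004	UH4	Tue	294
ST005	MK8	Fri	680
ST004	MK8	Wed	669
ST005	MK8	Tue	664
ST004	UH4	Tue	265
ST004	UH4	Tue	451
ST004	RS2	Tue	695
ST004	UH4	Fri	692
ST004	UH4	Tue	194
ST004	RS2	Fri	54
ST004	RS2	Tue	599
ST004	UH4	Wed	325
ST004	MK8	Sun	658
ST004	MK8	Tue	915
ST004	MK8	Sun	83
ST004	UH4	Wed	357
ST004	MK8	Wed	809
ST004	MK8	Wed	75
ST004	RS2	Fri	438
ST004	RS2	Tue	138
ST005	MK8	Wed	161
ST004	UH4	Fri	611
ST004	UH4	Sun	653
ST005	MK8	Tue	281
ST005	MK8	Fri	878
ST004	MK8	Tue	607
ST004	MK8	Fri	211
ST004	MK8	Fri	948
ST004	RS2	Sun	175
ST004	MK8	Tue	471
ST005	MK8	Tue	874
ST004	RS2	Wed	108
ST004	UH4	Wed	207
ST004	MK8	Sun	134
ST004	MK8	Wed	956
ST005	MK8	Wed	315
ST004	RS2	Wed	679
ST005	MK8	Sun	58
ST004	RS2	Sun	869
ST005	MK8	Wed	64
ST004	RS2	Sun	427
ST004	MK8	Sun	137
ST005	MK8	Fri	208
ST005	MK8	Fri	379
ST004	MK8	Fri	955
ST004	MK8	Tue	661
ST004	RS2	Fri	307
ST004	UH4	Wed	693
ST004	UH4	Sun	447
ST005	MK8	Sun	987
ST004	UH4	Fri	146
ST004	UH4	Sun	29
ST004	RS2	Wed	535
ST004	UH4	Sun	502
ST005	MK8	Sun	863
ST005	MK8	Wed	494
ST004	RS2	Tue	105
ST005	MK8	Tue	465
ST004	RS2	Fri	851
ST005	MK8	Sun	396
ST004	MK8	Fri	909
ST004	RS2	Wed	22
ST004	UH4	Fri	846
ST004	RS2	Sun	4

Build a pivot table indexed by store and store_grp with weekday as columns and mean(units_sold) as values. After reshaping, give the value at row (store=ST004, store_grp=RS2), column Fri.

Rows with store=ST004, store_grp=RS2 and weekday=Fri: units_sold values are 54, 438, 307, 851.
(54 + 438 + 307 + 851) / 4 = 412.50.

412.50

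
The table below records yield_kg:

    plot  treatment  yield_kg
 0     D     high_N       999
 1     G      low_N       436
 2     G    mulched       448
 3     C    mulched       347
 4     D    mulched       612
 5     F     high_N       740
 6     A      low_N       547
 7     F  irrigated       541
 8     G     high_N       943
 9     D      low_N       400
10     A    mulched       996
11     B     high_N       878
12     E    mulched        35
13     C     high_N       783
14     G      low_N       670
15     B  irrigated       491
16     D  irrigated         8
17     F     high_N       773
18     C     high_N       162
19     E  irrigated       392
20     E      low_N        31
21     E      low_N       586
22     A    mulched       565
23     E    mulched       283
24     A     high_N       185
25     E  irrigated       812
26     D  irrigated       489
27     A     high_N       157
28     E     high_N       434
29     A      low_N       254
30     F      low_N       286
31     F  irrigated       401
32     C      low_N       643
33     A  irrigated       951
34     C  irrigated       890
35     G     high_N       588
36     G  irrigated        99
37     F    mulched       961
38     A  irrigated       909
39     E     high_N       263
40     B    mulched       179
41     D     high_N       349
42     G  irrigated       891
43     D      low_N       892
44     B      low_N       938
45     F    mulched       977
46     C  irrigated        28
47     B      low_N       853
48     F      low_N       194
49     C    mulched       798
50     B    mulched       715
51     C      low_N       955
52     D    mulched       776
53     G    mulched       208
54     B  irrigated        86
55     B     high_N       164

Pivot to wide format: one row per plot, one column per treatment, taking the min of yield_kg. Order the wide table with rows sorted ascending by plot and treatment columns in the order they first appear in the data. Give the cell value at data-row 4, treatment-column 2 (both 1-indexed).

400

With rows sorted ascending by plot, row 4 is plot=D. treatment columns in first-appearance order: high_N, low_N, mulched, irrigated; column 2 is low_N.
Long rows with plot=D, treatment=low_N: min(400, 892) = 400.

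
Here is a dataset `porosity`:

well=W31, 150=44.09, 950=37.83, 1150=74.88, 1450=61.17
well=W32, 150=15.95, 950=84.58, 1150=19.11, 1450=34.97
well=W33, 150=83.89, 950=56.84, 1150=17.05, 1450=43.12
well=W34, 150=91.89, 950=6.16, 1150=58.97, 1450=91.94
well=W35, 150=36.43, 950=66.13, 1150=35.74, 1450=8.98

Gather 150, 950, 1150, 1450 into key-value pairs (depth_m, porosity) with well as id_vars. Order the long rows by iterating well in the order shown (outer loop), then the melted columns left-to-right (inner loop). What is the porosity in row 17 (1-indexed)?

20 rows total (5 × 4). Row 17: index ⌊(17-1)/4⌋ = 4 into well → W35; (17-1) mod 4 = 0 into the melted columns → 150.
So row 17 is (W35, 150, 36.43); porosity = 36.43.

36.43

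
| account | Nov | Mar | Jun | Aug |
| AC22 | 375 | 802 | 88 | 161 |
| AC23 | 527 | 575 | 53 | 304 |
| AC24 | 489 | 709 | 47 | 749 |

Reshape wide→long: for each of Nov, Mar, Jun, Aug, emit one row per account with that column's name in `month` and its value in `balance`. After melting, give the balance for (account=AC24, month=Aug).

Unpivoting turns each (account, wide-column) pair into one long row.
The wide cell at row AC24, column Aug holds 749, so the long row (AC24, Aug) has balance=749.

749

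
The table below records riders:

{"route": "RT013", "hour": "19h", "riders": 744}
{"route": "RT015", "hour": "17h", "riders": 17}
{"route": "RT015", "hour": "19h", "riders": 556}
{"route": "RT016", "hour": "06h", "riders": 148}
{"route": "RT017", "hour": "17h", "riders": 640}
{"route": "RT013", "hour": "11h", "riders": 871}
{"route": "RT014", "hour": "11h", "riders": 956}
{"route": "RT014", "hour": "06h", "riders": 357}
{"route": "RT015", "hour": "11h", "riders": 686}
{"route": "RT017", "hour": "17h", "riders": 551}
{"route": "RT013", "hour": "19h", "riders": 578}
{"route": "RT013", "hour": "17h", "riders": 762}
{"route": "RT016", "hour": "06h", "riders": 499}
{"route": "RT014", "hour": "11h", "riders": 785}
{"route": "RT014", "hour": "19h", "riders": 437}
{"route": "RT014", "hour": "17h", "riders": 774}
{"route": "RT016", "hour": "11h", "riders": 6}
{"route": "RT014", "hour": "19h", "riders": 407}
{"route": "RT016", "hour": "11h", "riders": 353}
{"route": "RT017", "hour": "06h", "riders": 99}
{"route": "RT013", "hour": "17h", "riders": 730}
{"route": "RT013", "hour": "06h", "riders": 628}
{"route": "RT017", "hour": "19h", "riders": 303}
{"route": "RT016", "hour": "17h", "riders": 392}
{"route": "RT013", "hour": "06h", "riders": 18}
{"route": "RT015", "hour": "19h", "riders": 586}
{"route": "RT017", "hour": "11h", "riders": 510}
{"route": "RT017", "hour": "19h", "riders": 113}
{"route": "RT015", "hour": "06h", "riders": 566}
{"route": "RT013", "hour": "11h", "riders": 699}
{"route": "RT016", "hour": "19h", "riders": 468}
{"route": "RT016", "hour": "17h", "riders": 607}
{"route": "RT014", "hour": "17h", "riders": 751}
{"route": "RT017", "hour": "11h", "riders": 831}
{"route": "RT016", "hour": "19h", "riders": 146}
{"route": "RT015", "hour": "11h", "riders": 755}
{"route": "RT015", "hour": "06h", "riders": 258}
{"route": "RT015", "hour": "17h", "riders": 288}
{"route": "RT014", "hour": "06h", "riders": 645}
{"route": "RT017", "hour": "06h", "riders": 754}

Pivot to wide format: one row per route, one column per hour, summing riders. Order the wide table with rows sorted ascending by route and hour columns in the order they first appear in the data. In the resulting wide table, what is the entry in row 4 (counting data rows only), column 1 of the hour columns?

With rows sorted ascending by route, row 4 is route=RT016. hour columns in first-appearance order: 19h, 17h, 06h, 11h; column 1 is 19h.
Long rows with route=RT016, hour=19h: 468 + 146 = 614.

614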